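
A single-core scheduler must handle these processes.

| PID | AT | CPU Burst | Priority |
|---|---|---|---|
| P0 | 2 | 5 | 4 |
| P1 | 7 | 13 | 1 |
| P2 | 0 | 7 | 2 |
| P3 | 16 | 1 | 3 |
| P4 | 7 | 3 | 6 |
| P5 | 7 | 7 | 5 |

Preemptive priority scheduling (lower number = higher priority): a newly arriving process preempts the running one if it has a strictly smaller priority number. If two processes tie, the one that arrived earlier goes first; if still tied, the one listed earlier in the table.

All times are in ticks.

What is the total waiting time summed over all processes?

Timeline: | P2 0-7 | P1 7-20 | P3 20-21 | P0 21-26 | P5 26-33 | P4 33-36 |
Completion: P0=26  P1=20  P2=7  P3=21  P4=36  P5=33
Turnaround (C−A): P0=24  P1=13  P2=7  P3=5  P4=29  P5=26
Waiting = turnaround − burst: P0=19, P1=0, P2=0, P3=4, P4=26, P5=19
Total waiting = 19 + 0 + 0 + 4 + 26 + 19 = 68

68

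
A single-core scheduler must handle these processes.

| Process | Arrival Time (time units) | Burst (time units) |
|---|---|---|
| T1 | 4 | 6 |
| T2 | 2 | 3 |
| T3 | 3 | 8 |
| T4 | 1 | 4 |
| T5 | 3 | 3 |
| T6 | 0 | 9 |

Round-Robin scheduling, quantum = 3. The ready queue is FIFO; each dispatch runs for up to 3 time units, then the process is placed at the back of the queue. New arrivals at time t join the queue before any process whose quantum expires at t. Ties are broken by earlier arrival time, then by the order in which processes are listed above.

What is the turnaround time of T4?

21

Gantt: | T6 0-3 | T4 3-6 | T2 6-9 | T3 9-12 | T5 12-15 | T6 15-18 | T1 18-21 | T4 21-22 | T3 22-25 | T6 25-28 | T1 28-31 | T3 31-33 |
Completion: T1=31  T2=9  T3=33  T4=22  T5=15  T6=28
Turnaround (C−A): T1=27  T2=7  T3=30  T4=21  T5=12  T6=28
Turnaround(T4) = completion − arrival = 22 − 1 = 21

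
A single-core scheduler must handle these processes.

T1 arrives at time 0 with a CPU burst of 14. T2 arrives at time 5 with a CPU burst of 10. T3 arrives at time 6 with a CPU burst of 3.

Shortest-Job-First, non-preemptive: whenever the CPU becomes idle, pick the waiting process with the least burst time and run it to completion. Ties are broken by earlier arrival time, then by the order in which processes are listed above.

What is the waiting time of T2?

12

Timeline: | T1 0-14 | T3 14-17 | T2 17-27 |
Completion: T1=14  T2=27  T3=17
Waiting(T2) = turnaround − burst = 22 − 10 = 12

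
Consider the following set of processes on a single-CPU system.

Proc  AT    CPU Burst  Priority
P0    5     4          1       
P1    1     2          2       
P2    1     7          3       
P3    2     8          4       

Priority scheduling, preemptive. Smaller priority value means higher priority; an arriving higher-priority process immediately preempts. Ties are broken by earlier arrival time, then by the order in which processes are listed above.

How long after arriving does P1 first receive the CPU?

Timeline: | idle 0-1 | P1 1-3 | P2 3-5 | P0 5-9 | P2 9-14 | P3 14-22 |
Completion: P0=9  P1=3  P2=14  P3=22
Response(P1) = first start − arrival = 1 − 1 = 0

0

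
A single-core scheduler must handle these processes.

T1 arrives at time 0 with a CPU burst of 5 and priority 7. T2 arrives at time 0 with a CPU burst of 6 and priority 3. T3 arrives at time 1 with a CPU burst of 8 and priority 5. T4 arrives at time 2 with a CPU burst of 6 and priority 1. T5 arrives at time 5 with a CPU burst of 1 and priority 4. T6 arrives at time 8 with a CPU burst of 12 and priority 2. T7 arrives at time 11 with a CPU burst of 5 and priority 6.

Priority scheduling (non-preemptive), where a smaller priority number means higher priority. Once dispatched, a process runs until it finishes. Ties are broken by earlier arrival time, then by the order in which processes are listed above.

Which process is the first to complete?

T2

Timeline: | T2 0-6 | T4 6-12 | T6 12-24 | T5 24-25 | T3 25-33 | T7 33-38 | T1 38-43 |
Completion: T1=43  T2=6  T3=33  T4=12  T5=25  T6=24  T7=38
Turnaround (C−A): T1=43  T2=6  T3=32  T4=10  T5=20  T6=16  T7=27
Finish order: T2 → T4 → T6 → T5 → T3 → T7 → T1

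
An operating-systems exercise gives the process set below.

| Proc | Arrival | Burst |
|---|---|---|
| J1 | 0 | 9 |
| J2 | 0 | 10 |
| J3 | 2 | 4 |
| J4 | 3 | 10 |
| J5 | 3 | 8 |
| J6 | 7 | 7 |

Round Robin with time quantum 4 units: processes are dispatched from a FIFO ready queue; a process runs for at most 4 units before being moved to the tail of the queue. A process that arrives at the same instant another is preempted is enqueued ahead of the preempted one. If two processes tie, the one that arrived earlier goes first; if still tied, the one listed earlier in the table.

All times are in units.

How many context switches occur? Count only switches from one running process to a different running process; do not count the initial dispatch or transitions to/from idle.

Gantt: | J1 0-4 | J2 4-8 | J3 8-12 | J4 12-16 | J5 16-20 | J1 20-24 | J6 24-28 | J2 28-32 | J4 32-36 | J5 36-40 | J1 40-41 | J6 41-44 | J2 44-46 | J4 46-48 |
Completion: J1=41  J2=46  J3=12  J4=48  J5=40  J6=44
Turnaround (C−A): J1=41  J2=46  J3=10  J4=45  J5=37  J6=37

13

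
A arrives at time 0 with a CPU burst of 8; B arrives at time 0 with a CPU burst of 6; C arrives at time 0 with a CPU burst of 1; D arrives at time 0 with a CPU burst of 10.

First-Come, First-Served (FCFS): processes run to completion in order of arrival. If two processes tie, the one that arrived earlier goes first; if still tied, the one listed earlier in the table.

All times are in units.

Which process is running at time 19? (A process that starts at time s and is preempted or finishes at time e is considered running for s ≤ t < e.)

D

Gantt: | A 0-8 | B 8-14 | C 14-15 | D 15-25 |
Completion: A=8  B=14  C=15  D=25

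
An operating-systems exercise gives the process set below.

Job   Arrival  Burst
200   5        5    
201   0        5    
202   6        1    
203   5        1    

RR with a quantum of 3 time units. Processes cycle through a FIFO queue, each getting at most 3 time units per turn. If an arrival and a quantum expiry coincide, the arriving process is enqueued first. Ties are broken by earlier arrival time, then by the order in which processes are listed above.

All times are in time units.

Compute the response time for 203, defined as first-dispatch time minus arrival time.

Timeline: | 201 0-5 | 200 5-8 | 203 8-9 | 202 9-10 | 200 10-12 |
Completion: 200=12  201=5  202=10  203=9
Turnaround (C−A): 200=7  201=5  202=4  203=4
Response(203) = first start − arrival = 8 − 5 = 3

3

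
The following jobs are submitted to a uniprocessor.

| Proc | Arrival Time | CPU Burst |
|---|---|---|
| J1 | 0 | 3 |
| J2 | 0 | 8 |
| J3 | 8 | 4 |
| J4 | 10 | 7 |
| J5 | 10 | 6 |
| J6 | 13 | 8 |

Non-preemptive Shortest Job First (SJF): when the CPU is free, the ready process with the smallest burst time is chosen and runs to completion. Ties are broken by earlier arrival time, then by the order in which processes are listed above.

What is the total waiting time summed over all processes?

Schedule: | J1 0-3 | J2 3-11 | J3 11-15 | J5 15-21 | J4 21-28 | J6 28-36 |
Completion: J1=3  J2=11  J3=15  J4=28  J5=21  J6=36
Waiting = turnaround − burst: J1=0, J2=3, J3=3, J4=11, J5=5, J6=15
Total waiting = 0 + 3 + 3 + 11 + 5 + 15 = 37

37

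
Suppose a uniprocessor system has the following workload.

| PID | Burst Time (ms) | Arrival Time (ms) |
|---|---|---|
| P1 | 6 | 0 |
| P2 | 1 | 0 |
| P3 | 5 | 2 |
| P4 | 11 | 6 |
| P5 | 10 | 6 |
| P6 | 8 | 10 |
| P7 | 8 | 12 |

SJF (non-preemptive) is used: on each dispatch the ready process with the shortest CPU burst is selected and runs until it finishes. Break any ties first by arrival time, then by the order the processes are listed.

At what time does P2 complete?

Schedule: | P2 0-1 | P1 1-7 | P3 7-12 | P6 12-20 | P7 20-28 | P5 28-38 | P4 38-49 |
Completion: P1=7  P2=1  P3=12  P4=49  P5=38  P6=20  P7=28

1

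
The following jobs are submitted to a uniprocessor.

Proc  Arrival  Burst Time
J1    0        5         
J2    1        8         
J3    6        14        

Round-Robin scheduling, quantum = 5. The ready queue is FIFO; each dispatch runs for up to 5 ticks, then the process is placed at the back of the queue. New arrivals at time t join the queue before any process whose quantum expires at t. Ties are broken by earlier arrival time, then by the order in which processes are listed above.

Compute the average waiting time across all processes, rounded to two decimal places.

Gantt: | J1 0-5 | J2 5-10 | J3 10-15 | J2 15-18 | J3 18-27 |
Completion: J1=5  J2=18  J3=27
Waiting times: J1=0, J2=9, J3=7
Average waiting = (0+9+7) / 3 = 16/3 = 5.33

5.33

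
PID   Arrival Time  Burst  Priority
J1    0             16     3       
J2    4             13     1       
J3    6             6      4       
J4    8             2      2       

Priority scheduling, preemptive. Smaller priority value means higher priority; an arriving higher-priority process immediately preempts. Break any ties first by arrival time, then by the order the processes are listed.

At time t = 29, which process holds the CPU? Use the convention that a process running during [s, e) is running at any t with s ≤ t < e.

Gantt: | J1 0-4 | J2 4-17 | J4 17-19 | J1 19-31 | J3 31-37 |
Completion: J1=31  J2=17  J3=37  J4=19
Turnaround (C−A): J1=31  J2=13  J3=31  J4=11

J1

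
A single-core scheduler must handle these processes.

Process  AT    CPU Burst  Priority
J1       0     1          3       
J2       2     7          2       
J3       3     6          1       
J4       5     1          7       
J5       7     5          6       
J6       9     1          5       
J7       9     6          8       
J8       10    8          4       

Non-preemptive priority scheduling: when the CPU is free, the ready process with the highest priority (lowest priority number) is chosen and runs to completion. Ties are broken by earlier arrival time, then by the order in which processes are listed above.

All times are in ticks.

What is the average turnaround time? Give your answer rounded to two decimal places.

15.25

Timeline: | J1 0-1 | idle 1-2 | J2 2-9 | J3 9-15 | J8 15-23 | J6 23-24 | J5 24-29 | J4 29-30 | J7 30-36 |
Completion: J1=1  J2=9  J3=15  J4=30  J5=29  J6=24  J7=36  J8=23
Turnaround (C−A): J1=1  J2=7  J3=12  J4=25  J5=22  J6=15  J7=27  J8=13
Turnaround times: J1=1, J2=7, J3=12, J4=25, J5=22, J6=15, J7=27, J8=13
Average turnaround = (1+7+12+25+22+15+27+13) / 8 = 122/8 = 15.25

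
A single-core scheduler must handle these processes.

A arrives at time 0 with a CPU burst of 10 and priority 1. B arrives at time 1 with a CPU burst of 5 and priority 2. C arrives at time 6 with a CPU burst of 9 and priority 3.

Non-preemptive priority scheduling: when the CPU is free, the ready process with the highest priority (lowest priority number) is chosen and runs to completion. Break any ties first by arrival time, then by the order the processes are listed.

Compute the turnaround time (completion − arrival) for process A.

10

Timeline: | A 0-10 | B 10-15 | C 15-24 |
Completion: A=10  B=15  C=24
Turnaround (C−A): A=10  B=14  C=18
Turnaround(A) = completion − arrival = 10 − 0 = 10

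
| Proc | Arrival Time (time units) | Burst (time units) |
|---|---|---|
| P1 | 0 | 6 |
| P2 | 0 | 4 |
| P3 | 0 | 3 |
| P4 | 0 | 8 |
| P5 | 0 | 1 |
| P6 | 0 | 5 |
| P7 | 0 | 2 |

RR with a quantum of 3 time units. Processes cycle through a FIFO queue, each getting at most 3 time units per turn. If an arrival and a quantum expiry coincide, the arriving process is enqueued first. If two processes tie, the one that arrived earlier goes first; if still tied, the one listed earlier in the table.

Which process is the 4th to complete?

P1

Gantt: | P1 0-3 | P2 3-6 | P3 6-9 | P4 9-12 | P5 12-13 | P6 13-16 | P7 16-18 | P1 18-21 | P2 21-22 | P4 22-25 | P6 25-27 | P4 27-29 |
Completion: P1=21  P2=22  P3=9  P4=29  P5=13  P6=27  P7=18
Finish order: P3 → P5 → P7 → P1 → P2 → P6 → P4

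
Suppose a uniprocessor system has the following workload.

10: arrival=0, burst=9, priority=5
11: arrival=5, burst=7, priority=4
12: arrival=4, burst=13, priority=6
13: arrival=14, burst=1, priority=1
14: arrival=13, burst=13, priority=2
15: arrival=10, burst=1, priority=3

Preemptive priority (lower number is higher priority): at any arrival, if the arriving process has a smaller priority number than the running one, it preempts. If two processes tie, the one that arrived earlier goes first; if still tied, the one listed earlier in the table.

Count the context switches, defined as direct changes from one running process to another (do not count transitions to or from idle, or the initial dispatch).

Gantt: | 10 0-5 | 11 5-10 | 15 10-11 | 11 11-13 | 14 13-14 | 13 14-15 | 14 15-27 | 10 27-31 | 12 31-44 |
Completion: 10=31  11=13  12=44  13=15  14=27  15=11

8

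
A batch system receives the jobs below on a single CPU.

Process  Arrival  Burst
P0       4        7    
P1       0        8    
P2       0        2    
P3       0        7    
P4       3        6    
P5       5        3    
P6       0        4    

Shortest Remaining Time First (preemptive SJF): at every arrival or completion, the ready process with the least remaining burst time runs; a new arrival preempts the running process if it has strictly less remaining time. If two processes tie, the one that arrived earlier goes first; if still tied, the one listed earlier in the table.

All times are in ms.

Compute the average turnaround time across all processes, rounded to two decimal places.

Timeline: | P2 0-2 | P6 2-6 | P5 6-9 | P4 9-15 | P3 15-22 | P0 22-29 | P1 29-37 |
Completion: P0=29  P1=37  P2=2  P3=22  P4=15  P5=9  P6=6
Turnaround times: P0=25, P1=37, P2=2, P3=22, P4=12, P5=4, P6=6
Average turnaround = (25+37+2+22+12+4+6) / 7 = 108/7 = 15.43

15.43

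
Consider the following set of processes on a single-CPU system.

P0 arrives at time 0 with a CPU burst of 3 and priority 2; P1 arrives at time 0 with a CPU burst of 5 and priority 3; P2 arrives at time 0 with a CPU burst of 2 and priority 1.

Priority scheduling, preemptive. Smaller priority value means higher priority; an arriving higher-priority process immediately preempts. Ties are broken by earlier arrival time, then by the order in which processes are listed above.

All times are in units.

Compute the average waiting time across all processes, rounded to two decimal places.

2.33

Gantt: | P2 0-2 | P0 2-5 | P1 5-10 |
Completion: P0=5  P1=10  P2=2
Turnaround (C−A): P0=5  P1=10  P2=2
Waiting times: P0=2, P1=5, P2=0
Average waiting = (2+5+0) / 3 = 7/3 = 2.33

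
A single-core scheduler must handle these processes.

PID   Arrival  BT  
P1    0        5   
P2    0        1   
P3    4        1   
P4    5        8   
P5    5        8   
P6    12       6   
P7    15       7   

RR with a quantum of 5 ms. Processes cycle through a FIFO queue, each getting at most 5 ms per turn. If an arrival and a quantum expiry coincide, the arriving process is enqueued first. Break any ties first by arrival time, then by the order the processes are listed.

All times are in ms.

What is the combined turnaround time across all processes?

105

Timeline: | P1 0-5 | P2 5-6 | P3 6-7 | P4 7-12 | P5 12-17 | P6 17-22 | P4 22-25 | P7 25-30 | P5 30-33 | P6 33-34 | P7 34-36 |
Completion: P1=5  P2=6  P3=7  P4=25  P5=33  P6=34  P7=36
Turnaround = completion − arrival: P1=5, P2=6, P3=3, P4=20, P5=28, P6=22, P7=21
Total turnaround = 5 + 6 + 3 + 20 + 28 + 22 + 21 = 105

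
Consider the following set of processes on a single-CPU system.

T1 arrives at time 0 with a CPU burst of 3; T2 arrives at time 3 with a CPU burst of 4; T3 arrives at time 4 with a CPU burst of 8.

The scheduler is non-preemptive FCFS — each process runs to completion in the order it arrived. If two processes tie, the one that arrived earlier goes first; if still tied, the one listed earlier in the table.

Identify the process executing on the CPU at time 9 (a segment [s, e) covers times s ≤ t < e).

Schedule: | T1 0-3 | T2 3-7 | T3 7-15 |
Completion: T1=3  T2=7  T3=15

T3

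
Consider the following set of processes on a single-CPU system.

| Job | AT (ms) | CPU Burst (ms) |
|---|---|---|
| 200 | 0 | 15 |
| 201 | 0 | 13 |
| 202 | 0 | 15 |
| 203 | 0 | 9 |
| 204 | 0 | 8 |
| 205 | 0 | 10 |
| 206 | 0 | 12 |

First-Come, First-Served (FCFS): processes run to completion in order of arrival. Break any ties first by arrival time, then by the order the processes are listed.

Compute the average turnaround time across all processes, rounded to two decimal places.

50.00

Schedule: | 200 0-15 | 201 15-28 | 202 28-43 | 203 43-52 | 204 52-60 | 205 60-70 | 206 70-82 |
Completion: 200=15  201=28  202=43  203=52  204=60  205=70  206=82
Turnaround (C−A): 200=15  201=28  202=43  203=52  204=60  205=70  206=82
Turnaround times: 200=15, 201=28, 202=43, 203=52, 204=60, 205=70, 206=82
Average turnaround = (15+28+43+52+60+70+82) / 7 = 350/7 = 50.00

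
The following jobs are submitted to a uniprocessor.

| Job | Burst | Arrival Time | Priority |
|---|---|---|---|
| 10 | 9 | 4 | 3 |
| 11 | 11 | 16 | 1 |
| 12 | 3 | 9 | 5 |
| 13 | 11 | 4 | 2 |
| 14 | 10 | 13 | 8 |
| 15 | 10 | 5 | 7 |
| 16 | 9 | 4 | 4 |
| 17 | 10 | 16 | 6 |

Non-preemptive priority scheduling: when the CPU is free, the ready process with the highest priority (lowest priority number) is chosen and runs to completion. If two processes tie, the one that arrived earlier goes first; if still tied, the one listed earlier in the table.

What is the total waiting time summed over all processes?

Gantt: | idle 0-4 | 13 4-15 | 10 15-24 | 11 24-35 | 16 35-44 | 12 44-47 | 17 47-57 | 15 57-67 | 14 67-77 |
Completion: 10=24  11=35  12=47  13=15  14=77  15=67  16=44  17=57
Turnaround (C−A): 10=20  11=19  12=38  13=11  14=64  15=62  16=40  17=41
Waiting = turnaround − burst: 10=11, 11=8, 12=35, 13=0, 14=54, 15=52, 16=31, 17=31
Total waiting = 11 + 8 + 35 + 0 + 54 + 52 + 31 + 31 = 222

222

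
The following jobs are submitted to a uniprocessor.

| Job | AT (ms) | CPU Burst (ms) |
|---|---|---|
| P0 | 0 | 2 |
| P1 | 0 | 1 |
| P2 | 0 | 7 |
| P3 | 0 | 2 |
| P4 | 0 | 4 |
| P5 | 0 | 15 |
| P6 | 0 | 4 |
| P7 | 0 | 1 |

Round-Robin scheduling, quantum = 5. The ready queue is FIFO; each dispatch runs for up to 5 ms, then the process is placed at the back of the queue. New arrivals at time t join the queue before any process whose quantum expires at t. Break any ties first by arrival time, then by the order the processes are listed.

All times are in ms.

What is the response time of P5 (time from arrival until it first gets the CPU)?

Timeline: | P0 0-2 | P1 2-3 | P2 3-8 | P3 8-10 | P4 10-14 | P5 14-19 | P6 19-23 | P7 23-24 | P2 24-26 | P5 26-36 |
Completion: P0=2  P1=3  P2=26  P3=10  P4=14  P5=36  P6=23  P7=24
Response(P5) = first start − arrival = 14 − 0 = 14

14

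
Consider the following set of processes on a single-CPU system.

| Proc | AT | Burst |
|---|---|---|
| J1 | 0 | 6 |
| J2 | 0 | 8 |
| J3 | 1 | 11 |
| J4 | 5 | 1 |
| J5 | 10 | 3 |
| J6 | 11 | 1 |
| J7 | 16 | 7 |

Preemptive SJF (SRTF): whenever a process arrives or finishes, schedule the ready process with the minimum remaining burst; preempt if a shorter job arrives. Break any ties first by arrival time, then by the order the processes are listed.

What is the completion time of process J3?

37

Schedule: | J1 0-6 | J4 6-7 | J2 7-10 | J5 10-11 | J6 11-12 | J5 12-14 | J2 14-19 | J7 19-26 | J3 26-37 |
Completion: J1=6  J2=19  J3=37  J4=7  J5=14  J6=12  J7=26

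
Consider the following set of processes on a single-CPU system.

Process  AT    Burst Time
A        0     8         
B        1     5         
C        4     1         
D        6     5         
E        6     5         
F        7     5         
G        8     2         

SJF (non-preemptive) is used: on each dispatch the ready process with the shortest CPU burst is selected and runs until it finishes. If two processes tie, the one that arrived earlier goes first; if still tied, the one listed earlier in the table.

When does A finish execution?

Timeline: | A 0-8 | C 8-9 | G 9-11 | B 11-16 | D 16-21 | E 21-26 | F 26-31 |
Completion: A=8  B=16  C=9  D=21  E=26  F=31  G=11

8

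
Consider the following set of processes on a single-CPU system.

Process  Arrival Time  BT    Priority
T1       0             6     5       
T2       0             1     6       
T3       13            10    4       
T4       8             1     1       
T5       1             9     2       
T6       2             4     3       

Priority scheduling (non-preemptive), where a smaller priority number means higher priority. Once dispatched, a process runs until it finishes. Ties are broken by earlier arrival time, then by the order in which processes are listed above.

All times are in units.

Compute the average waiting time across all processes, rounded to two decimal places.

10.50

Timeline: | T1 0-6 | T5 6-15 | T4 15-16 | T6 16-20 | T3 20-30 | T2 30-31 |
Completion: T1=6  T2=31  T3=30  T4=16  T5=15  T6=20
Turnaround (C−A): T1=6  T2=31  T3=17  T4=8  T5=14  T6=18
Waiting times: T1=0, T2=30, T3=7, T4=7, T5=5, T6=14
Average waiting = (0+30+7+7+5+14) / 6 = 63/6 = 10.50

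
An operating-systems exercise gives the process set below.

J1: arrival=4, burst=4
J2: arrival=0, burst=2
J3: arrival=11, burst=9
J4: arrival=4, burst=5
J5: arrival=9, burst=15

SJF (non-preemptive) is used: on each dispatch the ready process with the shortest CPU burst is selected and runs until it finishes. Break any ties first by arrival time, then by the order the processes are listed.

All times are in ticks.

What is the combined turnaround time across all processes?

Gantt: | J2 0-2 | idle 2-4 | J1 4-8 | J4 8-13 | J3 13-22 | J5 22-37 |
Completion: J1=8  J2=2  J3=22  J4=13  J5=37
Turnaround = completion − arrival: J1=4, J2=2, J3=11, J4=9, J5=28
Total turnaround = 4 + 2 + 11 + 9 + 28 = 54

54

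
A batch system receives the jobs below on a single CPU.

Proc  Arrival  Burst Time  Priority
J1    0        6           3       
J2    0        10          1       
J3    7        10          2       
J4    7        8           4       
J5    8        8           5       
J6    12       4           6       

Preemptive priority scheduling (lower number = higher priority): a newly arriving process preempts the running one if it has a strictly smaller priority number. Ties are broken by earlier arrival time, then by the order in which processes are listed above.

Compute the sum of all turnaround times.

Gantt: | J2 0-10 | J3 10-20 | J1 20-26 | J4 26-34 | J5 34-42 | J6 42-46 |
Completion: J1=26  J2=10  J3=20  J4=34  J5=42  J6=46
Turnaround = completion − arrival: J1=26, J2=10, J3=13, J4=27, J5=34, J6=34
Total turnaround = 26 + 10 + 13 + 27 + 34 + 34 = 144

144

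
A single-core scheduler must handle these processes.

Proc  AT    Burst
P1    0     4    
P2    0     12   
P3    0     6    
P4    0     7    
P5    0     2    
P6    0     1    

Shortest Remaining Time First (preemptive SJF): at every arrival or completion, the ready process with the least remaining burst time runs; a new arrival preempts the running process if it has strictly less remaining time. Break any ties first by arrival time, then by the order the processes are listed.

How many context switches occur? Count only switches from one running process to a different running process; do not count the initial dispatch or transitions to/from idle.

Timeline: | P6 0-1 | P5 1-3 | P1 3-7 | P3 7-13 | P4 13-20 | P2 20-32 |
Completion: P1=7  P2=32  P3=13  P4=20  P5=3  P6=1
Turnaround (C−A): P1=7  P2=32  P3=13  P4=20  P5=3  P6=1

5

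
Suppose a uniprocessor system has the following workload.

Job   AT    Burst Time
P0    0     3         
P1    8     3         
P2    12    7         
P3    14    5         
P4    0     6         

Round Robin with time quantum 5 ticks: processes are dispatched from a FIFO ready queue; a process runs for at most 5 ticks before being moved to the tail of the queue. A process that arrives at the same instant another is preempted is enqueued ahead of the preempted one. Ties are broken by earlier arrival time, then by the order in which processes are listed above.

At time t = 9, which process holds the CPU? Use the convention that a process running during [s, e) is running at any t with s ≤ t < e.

P1

Schedule: | P0 0-3 | P4 3-8 | P1 8-11 | P4 11-12 | P2 12-17 | P3 17-22 | P2 22-24 |
Completion: P0=3  P1=11  P2=24  P3=22  P4=12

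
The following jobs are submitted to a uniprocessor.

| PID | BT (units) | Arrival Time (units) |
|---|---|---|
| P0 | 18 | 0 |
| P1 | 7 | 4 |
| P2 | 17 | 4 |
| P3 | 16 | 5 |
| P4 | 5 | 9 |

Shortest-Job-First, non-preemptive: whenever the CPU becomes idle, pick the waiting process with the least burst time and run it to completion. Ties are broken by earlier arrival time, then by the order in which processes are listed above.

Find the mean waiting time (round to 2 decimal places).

Timeline: | P0 0-18 | P4 18-23 | P1 23-30 | P3 30-46 | P2 46-63 |
Completion: P0=18  P1=30  P2=63  P3=46  P4=23
Waiting times: P0=0, P1=19, P2=42, P3=25, P4=9
Average waiting = (0+19+42+25+9) / 5 = 95/5 = 19.00

19.00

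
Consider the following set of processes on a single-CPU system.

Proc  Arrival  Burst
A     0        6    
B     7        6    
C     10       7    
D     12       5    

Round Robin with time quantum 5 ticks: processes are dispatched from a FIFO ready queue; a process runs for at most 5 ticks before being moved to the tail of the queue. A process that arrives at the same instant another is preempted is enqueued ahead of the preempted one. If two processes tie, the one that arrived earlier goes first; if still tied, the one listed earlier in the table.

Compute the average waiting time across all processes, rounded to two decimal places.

Gantt: | A 0-6 | idle 6-7 | B 7-12 | C 12-17 | D 17-22 | B 22-23 | C 23-25 |
Completion: A=6  B=23  C=25  D=22
Waiting times: A=0, B=10, C=8, D=5
Average waiting = (0+10+8+5) / 4 = 23/4 = 5.75

5.75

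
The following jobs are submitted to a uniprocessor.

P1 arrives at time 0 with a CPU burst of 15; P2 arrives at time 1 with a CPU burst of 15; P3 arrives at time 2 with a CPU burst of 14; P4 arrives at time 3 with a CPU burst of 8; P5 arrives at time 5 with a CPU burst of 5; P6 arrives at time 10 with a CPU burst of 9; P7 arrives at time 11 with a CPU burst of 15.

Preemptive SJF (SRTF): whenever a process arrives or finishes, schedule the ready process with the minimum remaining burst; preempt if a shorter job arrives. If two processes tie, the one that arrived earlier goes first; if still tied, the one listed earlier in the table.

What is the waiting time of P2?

Schedule: | P1 0-3 | P4 3-5 | P5 5-10 | P4 10-16 | P6 16-25 | P1 25-37 | P3 37-51 | P2 51-66 | P7 66-81 |
Completion: P1=37  P2=66  P3=51  P4=16  P5=10  P6=25  P7=81
Turnaround (C−A): P1=37  P2=65  P3=49  P4=13  P5=5  P6=15  P7=70
Waiting(P2) = turnaround − burst = 65 − 15 = 50

50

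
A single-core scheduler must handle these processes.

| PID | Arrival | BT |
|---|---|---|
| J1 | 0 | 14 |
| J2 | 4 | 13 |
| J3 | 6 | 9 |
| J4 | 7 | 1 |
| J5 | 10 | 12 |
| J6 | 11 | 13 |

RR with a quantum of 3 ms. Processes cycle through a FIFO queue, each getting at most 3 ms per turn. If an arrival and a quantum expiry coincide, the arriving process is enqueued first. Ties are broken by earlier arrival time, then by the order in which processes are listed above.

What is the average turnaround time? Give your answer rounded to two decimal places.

Timeline: | J1 0-6 | J2 6-9 | J3 9-12 | J1 12-15 | J4 15-16 | J2 16-19 | J5 19-22 | J6 22-25 | J3 25-28 | J1 28-31 | J2 31-34 | J5 34-37 | J6 37-40 | J3 40-43 | J1 43-45 | J2 45-48 | J5 48-51 | J6 51-54 | J2 54-55 | J5 55-58 | J6 58-62 |
Completion: J1=45  J2=55  J3=43  J4=16  J5=58  J6=62
Turnaround times: J1=45, J2=51, J3=37, J4=9, J5=48, J6=51
Average turnaround = (45+51+37+9+48+51) / 6 = 241/6 = 40.17

40.17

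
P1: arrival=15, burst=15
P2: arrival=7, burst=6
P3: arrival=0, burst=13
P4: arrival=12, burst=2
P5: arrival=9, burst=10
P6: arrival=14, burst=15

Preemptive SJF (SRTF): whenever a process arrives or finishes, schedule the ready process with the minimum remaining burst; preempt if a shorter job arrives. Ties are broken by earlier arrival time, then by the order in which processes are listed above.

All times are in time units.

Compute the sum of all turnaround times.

130

Timeline: | P3 0-13 | P4 13-15 | P2 15-21 | P5 21-31 | P6 31-46 | P1 46-61 |
Completion: P1=61  P2=21  P3=13  P4=15  P5=31  P6=46
Turnaround = completion − arrival: P1=46, P2=14, P3=13, P4=3, P5=22, P6=32
Total turnaround = 46 + 14 + 13 + 3 + 22 + 32 = 130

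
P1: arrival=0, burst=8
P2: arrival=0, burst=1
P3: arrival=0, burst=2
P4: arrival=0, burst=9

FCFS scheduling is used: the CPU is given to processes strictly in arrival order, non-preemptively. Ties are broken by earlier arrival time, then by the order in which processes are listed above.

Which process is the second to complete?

P2

Gantt: | P1 0-8 | P2 8-9 | P3 9-11 | P4 11-20 |
Completion: P1=8  P2=9  P3=11  P4=20
Finish order: P1 → P2 → P3 → P4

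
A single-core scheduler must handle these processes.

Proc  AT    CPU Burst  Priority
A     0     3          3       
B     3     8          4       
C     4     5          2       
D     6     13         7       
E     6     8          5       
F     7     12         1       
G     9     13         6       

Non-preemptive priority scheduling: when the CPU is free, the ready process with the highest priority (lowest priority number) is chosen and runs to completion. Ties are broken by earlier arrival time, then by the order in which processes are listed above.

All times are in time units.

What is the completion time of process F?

Schedule: | A 0-3 | B 3-11 | F 11-23 | C 23-28 | E 28-36 | G 36-49 | D 49-62 |
Completion: A=3  B=11  C=28  D=62  E=36  F=23  G=49
Turnaround (C−A): A=3  B=8  C=24  D=56  E=30  F=16  G=40

23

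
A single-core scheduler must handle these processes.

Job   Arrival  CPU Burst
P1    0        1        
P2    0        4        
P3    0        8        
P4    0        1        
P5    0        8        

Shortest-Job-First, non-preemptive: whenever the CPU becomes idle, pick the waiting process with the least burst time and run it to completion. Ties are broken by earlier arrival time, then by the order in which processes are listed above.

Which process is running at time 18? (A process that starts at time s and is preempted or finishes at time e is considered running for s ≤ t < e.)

P5

Gantt: | P1 0-1 | P4 1-2 | P2 2-6 | P3 6-14 | P5 14-22 |
Completion: P1=1  P2=6  P3=14  P4=2  P5=22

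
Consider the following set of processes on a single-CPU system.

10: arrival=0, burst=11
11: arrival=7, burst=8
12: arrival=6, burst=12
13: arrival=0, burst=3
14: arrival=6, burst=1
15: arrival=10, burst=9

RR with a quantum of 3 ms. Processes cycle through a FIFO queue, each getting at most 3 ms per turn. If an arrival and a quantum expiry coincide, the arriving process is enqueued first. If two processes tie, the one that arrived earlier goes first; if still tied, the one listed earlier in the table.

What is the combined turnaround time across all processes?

143

Gantt: | 10 0-3 | 13 3-6 | 10 6-9 | 12 9-12 | 14 12-13 | 11 13-16 | 10 16-19 | 15 19-22 | 12 22-25 | 11 25-28 | 10 28-30 | 15 30-33 | 12 33-36 | 11 36-38 | 15 38-41 | 12 41-44 |
Completion: 10=30  11=38  12=44  13=6  14=13  15=41
Turnaround (C−A): 10=30  11=31  12=38  13=6  14=7  15=31
Turnaround = completion − arrival: 10=30, 11=31, 12=38, 13=6, 14=7, 15=31
Total turnaround = 30 + 31 + 38 + 6 + 7 + 31 = 143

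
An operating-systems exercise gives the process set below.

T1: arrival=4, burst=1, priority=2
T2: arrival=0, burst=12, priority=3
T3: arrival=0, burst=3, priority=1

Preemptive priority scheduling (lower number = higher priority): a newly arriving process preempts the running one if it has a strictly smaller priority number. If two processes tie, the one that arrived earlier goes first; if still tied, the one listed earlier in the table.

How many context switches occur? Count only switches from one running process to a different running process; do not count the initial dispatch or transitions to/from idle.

3

Gantt: | T3 0-3 | T2 3-4 | T1 4-5 | T2 5-16 |
Completion: T1=5  T2=16  T3=3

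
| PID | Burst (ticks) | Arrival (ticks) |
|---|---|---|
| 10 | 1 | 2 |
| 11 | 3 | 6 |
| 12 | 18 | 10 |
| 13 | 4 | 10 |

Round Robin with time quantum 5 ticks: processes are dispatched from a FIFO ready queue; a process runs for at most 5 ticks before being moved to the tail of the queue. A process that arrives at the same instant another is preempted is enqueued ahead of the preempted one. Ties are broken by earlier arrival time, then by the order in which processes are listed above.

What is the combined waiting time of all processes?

9

Gantt: | idle 0-2 | 10 2-3 | idle 3-6 | 11 6-9 | idle 9-10 | 12 10-15 | 13 15-19 | 12 19-32 |
Completion: 10=3  11=9  12=32  13=19
Turnaround (C−A): 10=1  11=3  12=22  13=9
Waiting = turnaround − burst: 10=0, 11=0, 12=4, 13=5
Total waiting = 0 + 0 + 4 + 5 = 9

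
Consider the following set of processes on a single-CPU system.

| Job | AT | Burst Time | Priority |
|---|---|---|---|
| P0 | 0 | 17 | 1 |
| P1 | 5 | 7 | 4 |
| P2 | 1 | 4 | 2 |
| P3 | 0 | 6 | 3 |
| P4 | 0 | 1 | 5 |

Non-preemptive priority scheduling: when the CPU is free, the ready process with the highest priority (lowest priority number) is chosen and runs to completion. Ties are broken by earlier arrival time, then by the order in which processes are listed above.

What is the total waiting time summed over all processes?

93

Timeline: | P0 0-17 | P2 17-21 | P3 21-27 | P1 27-34 | P4 34-35 |
Completion: P0=17  P1=34  P2=21  P3=27  P4=35
Waiting = turnaround − burst: P0=0, P1=22, P2=16, P3=21, P4=34
Total waiting = 0 + 22 + 16 + 21 + 34 = 93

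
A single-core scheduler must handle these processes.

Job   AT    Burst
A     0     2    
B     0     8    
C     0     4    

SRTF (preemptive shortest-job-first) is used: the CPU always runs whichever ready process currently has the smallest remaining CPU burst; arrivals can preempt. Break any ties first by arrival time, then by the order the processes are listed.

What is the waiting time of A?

Timeline: | A 0-2 | C 2-6 | B 6-14 |
Completion: A=2  B=14  C=6
Waiting(A) = turnaround − burst = 2 − 2 = 0

0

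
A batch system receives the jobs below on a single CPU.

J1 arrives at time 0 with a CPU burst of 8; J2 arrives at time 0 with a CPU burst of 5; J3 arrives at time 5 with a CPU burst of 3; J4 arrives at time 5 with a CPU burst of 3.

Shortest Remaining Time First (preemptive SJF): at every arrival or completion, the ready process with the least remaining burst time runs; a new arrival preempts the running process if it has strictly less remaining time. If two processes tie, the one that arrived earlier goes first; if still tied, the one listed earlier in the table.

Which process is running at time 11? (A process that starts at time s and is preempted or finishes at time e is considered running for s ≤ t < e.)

J1

Timeline: | J2 0-5 | J3 5-8 | J4 8-11 | J1 11-19 |
Completion: J1=19  J2=5  J3=8  J4=11
Turnaround (C−A): J1=19  J2=5  J3=3  J4=6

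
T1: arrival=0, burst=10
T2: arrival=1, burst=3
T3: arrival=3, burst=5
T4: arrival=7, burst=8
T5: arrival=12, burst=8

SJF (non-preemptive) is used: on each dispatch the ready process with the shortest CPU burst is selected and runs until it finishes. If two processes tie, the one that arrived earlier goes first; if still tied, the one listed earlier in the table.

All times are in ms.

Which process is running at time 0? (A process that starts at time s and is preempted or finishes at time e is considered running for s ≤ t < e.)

T1

Timeline: | T1 0-10 | T2 10-13 | T3 13-18 | T4 18-26 | T5 26-34 |
Completion: T1=10  T2=13  T3=18  T4=26  T5=34
Turnaround (C−A): T1=10  T2=12  T3=15  T4=19  T5=22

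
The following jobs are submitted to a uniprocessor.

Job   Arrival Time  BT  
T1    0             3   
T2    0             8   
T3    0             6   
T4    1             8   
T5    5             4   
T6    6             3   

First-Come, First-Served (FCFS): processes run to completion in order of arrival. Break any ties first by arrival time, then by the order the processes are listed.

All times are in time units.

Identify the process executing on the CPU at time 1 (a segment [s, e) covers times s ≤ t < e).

T1

Timeline: | T1 0-3 | T2 3-11 | T3 11-17 | T4 17-25 | T5 25-29 | T6 29-32 |
Completion: T1=3  T2=11  T3=17  T4=25  T5=29  T6=32
Turnaround (C−A): T1=3  T2=11  T3=17  T4=24  T5=24  T6=26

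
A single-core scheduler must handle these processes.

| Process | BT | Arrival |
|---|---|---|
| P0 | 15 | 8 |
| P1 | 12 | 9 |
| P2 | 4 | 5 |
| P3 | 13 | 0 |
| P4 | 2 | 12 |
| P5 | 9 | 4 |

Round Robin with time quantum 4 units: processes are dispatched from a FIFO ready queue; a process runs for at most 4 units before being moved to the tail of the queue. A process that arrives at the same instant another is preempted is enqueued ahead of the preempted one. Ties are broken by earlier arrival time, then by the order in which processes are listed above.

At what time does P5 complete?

Gantt: | P3 0-4 | P5 4-8 | P3 8-12 | P2 12-16 | P0 16-20 | P5 20-24 | P1 24-28 | P4 28-30 | P3 30-34 | P0 34-38 | P5 38-39 | P1 39-43 | P3 43-44 | P0 44-48 | P1 48-52 | P0 52-55 |
Completion: P0=55  P1=52  P2=16  P3=44  P4=30  P5=39

39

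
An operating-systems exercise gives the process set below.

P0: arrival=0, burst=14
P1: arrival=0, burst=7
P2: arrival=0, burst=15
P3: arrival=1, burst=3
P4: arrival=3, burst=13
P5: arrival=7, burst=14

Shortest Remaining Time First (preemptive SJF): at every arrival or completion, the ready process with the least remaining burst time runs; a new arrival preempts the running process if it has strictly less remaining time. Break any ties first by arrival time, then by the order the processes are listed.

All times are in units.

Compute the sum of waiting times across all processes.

114

Schedule: | P1 0-1 | P3 1-4 | P1 4-10 | P4 10-23 | P0 23-37 | P5 37-51 | P2 51-66 |
Completion: P0=37  P1=10  P2=66  P3=4  P4=23  P5=51
Turnaround (C−A): P0=37  P1=10  P2=66  P3=3  P4=20  P5=44
Waiting = turnaround − burst: P0=23, P1=3, P2=51, P3=0, P4=7, P5=30
Total waiting = 23 + 3 + 51 + 0 + 7 + 30 = 114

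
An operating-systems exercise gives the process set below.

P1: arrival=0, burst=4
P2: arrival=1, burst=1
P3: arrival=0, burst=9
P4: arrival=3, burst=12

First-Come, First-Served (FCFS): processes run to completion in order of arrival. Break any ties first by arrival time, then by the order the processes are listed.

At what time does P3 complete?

13

Schedule: | P1 0-4 | P3 4-13 | P2 13-14 | P4 14-26 |
Completion: P1=4  P2=14  P3=13  P4=26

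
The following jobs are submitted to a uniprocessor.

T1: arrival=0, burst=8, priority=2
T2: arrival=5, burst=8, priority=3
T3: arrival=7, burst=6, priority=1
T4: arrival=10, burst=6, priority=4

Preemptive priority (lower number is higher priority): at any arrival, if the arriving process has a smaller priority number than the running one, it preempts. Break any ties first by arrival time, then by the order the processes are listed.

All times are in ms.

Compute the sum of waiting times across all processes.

27

Schedule: | T1 0-7 | T3 7-13 | T1 13-14 | T2 14-22 | T4 22-28 |
Completion: T1=14  T2=22  T3=13  T4=28
Turnaround (C−A): T1=14  T2=17  T3=6  T4=18
Waiting = turnaround − burst: T1=6, T2=9, T3=0, T4=12
Total waiting = 6 + 9 + 0 + 12 = 27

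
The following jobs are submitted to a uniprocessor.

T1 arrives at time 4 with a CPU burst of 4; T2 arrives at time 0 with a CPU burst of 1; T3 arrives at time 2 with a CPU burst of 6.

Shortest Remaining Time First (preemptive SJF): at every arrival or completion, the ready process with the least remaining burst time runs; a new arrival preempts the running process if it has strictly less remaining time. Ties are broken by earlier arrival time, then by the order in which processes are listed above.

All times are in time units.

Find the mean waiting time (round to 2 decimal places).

Gantt: | T2 0-1 | idle 1-2 | T3 2-8 | T1 8-12 |
Completion: T1=12  T2=1  T3=8
Waiting times: T1=4, T2=0, T3=0
Average waiting = (4+0+0) / 3 = 4/3 = 1.33

1.33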